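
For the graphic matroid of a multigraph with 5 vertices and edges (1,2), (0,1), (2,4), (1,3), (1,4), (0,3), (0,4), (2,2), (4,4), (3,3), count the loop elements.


In a graphic matroid, a loop is a self-loop edge (u,u) with rank 0.
Examining all 10 edges for self-loops...
Self-loops found: (2,2), (4,4), (3,3)
Number of loops = 3.

3


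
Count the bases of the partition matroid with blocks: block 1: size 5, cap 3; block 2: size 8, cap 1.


A basis picks exactly ci elements from block i.
Number of bases = product of C(|Si|, ci).
= C(5,3) * C(8,1)
= 10 * 8
= 80.

80


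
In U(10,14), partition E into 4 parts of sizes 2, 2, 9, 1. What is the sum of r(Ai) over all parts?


r(Ai) = min(|Ai|, 10) for each part.
Sum = min(2,10) + min(2,10) + min(9,10) + min(1,10)
    = 2 + 2 + 9 + 1
    = 14.

14


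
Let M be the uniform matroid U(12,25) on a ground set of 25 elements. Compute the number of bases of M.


Bases of U(12,25) are all 12-element subsets of the 25-element ground set.
Number of bases = C(25,12).
(25 choose 12) = 5200300.

5200300


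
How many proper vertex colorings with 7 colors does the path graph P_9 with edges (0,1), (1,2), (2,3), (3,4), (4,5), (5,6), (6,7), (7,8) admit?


P(P_9, k) = k * (k-1)^(8).
P(7) = 7 * 6^8 = 7 * 1679616 = 11757312.

11757312


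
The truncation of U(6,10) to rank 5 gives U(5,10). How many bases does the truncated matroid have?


Truncating U(6,10) to rank 5 gives U(5,10).
Bases of U(5,10) are all 5-element subsets of 10 elements.
Number of bases = C(10,5) = 10! / (5! * 5!) = 252.

252


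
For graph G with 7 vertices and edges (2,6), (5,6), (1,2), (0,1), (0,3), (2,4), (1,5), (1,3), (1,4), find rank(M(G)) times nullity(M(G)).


r(M) = |V| - c = 7 - 1 = 6.
nullity = |E| - r(M) = 9 - 6 = 3.
Product = 6 * 3 = 18.

18


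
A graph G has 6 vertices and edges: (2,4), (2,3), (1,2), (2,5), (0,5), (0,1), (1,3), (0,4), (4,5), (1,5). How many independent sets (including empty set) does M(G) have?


An independent set in a graphic matroid is an acyclic edge subset.
G has 6 vertices and 10 edges.
Enumerate all 2^10 = 1024 subsets, checking for acyclicity.
Total independent sets = 454.

454


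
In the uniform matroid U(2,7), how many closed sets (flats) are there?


Flats of U(2,7): every subset of size < 2 is a flat, plus E itself.
Count = C(7,0) + C(7,1) + 1
     = 1 + 7 + 1
     = 9.

9


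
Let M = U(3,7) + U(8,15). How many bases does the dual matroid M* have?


(M1+M2)* = M1* + M2*.
M1* = U(4,7), bases: C(7,4) = 35.
M2* = U(7,15), bases: C(15,7) = 6435.
|B(M*)| = 35 * 6435 = 225225.

225225


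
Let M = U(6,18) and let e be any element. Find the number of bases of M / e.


Contracting e from U(6,18) gives U(5,17).
Bases of U(5,17) = C(17,5) = 6188.

6188


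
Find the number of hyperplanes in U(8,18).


Hyperplanes of U(8,18) are flats of rank 7.
In a uniform matroid, these are exactly the (7)-element subsets.
Count = C(18,7) = 18! / (7! * 11!) = 31824.

31824


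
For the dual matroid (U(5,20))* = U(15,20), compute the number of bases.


The dual of U(r,n) is U(n-r, n) = U(15,20).
Bases of U(15,20) are all (15)-element subsets.
|B(M*)| = C(20,15) = 15504.

15504


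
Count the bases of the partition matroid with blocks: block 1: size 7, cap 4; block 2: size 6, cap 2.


A basis picks exactly ci elements from block i.
Number of bases = product of C(|Si|, ci).
= C(7,4) * C(6,2)
= 35 * 15
= 525.

525


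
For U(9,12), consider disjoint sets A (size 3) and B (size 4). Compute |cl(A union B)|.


|A union B| = 3 + 4 = 7 (disjoint).
In U(9,12), cl(S) = S if |S| < 9, else cl(S) = E.
Since 7 < 9, cl(A union B) = A union B.
|cl(A union B)| = 7.

7


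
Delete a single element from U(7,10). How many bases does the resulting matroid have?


Deleting e from U(7,10) gives U(7,9) since n > r.
Bases of U(7,9) = (9 choose 7) = 36.

36


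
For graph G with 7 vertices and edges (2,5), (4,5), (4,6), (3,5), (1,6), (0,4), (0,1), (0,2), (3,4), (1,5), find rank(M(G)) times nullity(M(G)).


r(M) = |V| - c = 7 - 1 = 6.
nullity = |E| - r(M) = 10 - 6 = 4.
Product = 6 * 4 = 24.

24


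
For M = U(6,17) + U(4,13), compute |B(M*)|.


(M1+M2)* = M1* + M2*.
M1* = U(11,17), bases: C(17,11) = 12376.
M2* = U(9,13), bases: C(13,9) = 715.
|B(M*)| = 12376 * 715 = 8848840.

8848840


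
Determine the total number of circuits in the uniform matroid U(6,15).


In U(6,15), circuits are the (7)-element subsets.
Any set of 7 elements is dependent, and removing any one element gives
an independent set of size 6, so it is a minimal dependent set.
Number of circuits = C(15,7) = 15! / (7! * 8!) = 6435.

6435


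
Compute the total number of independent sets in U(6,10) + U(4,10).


For a direct sum, |I(M1+M2)| = |I(M1)| * |I(M2)|.
|I(U(6,10))| = sum C(10,k) for k=0..6 = 848.
|I(U(4,10))| = sum C(10,k) for k=0..4 = 386.
Total = 848 * 386 = 327328.

327328


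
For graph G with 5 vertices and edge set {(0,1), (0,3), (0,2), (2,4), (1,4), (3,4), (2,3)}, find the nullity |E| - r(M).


Cycle rank (nullity) = |E| - r(M) = |E| - (|V| - c).
|E| = 7, |V| = 5, c = 1.
Nullity = 7 - (5 - 1) = 7 - 4 = 3.

3


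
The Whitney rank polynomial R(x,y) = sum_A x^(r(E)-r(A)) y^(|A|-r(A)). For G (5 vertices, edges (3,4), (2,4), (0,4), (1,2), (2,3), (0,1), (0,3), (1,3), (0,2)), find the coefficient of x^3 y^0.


R(x,y) = sum over A in 2^E of x^(r(E)-r(A)) * y^(|A|-r(A)).
G has 5 vertices, 9 edges. r(E) = 4.
Enumerate all 2^9 = 512 subsets.
Count subsets with r(E)-r(A)=3 and |A|-r(A)=0: 9.

9


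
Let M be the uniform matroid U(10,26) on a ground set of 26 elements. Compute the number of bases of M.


Bases of U(10,26) are all 10-element subsets of the 26-element ground set.
Number of bases = C(26,10).
C(26,10) = 26! / (10! * 16!) = 5311735.

5311735


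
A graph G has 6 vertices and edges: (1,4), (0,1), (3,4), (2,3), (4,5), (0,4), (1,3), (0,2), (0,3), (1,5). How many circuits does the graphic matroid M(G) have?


A circuit in a graphic matroid = edge set of a simple cycle.
G has 6 vertices and 10 edges.
Enumerating all minimal edge subsets forming cycles...
Total circuits found: 19.

19


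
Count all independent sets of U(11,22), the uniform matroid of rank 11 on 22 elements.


Independent sets of U(11,22) are all subsets of size <= 11.
Count = (22 choose 0) + (22 choose 1) + (22 choose 2) + (22 choose 3) + (22 choose 4) + (22 choose 5) + (22 choose 6) + (22 choose 7) + (22 choose 8) + (22 choose 9) + (22 choose 10) + (22 choose 11)
     = 1 + 22 + 231 + 1540 + 7315 + 26334 + 74613 + 170544 + 319770 + 497420 + 646646 + 705432
     = 2449868.

2449868


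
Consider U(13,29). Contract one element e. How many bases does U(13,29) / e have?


Contracting e from U(13,29) gives U(12,28).
Bases of U(12,28) = C(28,12) = 28! / (12! * 16!) = 30421755.

30421755


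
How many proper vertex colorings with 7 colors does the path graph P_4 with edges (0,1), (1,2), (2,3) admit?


P(P_4, k) = k * (k-1)^(3).
P(7) = 7 * 6^3 = 7 * 216 = 1512.

1512


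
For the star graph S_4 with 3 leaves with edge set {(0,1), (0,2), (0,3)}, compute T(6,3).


A star on 4 vertices is a tree with 3 edges.
T(x,y) = x^(3) for any tree.
T(6,3) = 6^3 = 216.

216


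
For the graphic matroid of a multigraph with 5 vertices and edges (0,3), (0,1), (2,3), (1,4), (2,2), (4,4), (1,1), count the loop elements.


In a graphic matroid, a loop is a self-loop edge (u,u) with rank 0.
Examining all 7 edges for self-loops...
Self-loops found: (2,2), (4,4), (1,1)
Number of loops = 3.

3


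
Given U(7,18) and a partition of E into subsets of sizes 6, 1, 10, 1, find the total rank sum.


r(Ai) = min(|Ai|, 7) for each part.
Sum = min(6,7) + min(1,7) + min(10,7) + min(1,7)
    = 6 + 1 + 7 + 1
    = 15.

15


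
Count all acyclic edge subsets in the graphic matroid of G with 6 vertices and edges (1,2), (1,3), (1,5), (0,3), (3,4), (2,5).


An independent set in a graphic matroid is an acyclic edge subset.
G has 6 vertices and 6 edges.
Enumerate all 2^6 = 64 subsets, checking for acyclicity.
Total independent sets = 56.

56


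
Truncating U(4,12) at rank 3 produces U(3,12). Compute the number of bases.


Truncating U(4,12) to rank 3 gives U(3,12).
Bases of U(3,12) are all 3-element subsets of 12 elements.
Number of bases = C(12,3) = 12! / (3! * 9!) = 220.

220


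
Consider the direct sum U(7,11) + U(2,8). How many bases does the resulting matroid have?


Bases of a direct sum M1 + M2: |B| = |B(M1)| * |B(M2)|.
|B(U(7,11))| = C(11,7) = 330.
|B(U(2,8))| = C(8,2) = 28.
Total bases = 330 * 28 = 9240.

9240


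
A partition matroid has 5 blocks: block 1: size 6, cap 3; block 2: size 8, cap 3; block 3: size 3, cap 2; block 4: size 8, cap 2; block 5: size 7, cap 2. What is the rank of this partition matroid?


Rank of a partition matroid = sum of min(|Si|, ci) for each block.
= min(6,3) + min(8,3) + min(3,2) + min(8,2) + min(7,2)
= 3 + 3 + 2 + 2 + 2
= 12.

12


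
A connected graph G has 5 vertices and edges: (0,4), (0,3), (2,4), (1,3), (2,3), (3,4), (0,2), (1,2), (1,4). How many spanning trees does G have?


By Kirchhoff's matrix tree theorem, the number of spanning trees equals
the determinant of any cofactor of the Laplacian matrix L.
G has 5 vertices and 9 edges.
Computing the (4 x 4) cofactor determinant gives 75.

75


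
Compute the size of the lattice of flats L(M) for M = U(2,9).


Flats of U(2,9): every subset of size < 2 is a flat, plus E itself.
Count = C(9,0) + C(9,1) + 1
     = 1 + 9 + 1
     = 11.

11


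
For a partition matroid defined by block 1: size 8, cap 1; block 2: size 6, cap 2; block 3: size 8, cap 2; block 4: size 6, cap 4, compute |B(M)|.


A basis picks exactly ci elements from block i.
Number of bases = product of C(|Si|, ci).
= C(8,1) * C(6,2) * C(8,2) * C(6,4)
= 8 * 15 * 28 * 15
= 50400.

50400


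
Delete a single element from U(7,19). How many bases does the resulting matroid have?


Deleting e from U(7,19) gives U(7,18) since n > r.
Bases of U(7,18) = (18 choose 7) = 31824.

31824


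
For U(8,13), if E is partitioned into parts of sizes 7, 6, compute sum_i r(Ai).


r(Ai) = min(|Ai|, 8) for each part.
Sum = min(7,8) + min(6,8)
    = 7 + 6
    = 13.

13


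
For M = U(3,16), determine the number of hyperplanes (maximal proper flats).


Hyperplanes of U(3,16) are flats of rank 2.
In a uniform matroid, these are exactly the (2)-element subsets.
Count = (16 choose 2) = 120.

120


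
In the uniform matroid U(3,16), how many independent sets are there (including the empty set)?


Independent sets of U(3,16) are all subsets of size <= 3.
Count = C(16,0) + C(16,1) + C(16,2) + C(16,3)
     = 1 + 16 + 120 + 560
     = 697.

697


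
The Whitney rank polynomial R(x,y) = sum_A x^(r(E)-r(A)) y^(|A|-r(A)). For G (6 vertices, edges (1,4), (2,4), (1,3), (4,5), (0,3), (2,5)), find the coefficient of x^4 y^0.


R(x,y) = sum over A in 2^E of x^(r(E)-r(A)) * y^(|A|-r(A)).
G has 6 vertices, 6 edges. r(E) = 5.
Enumerate all 2^6 = 64 subsets.
Count subsets with r(E)-r(A)=4 and |A|-r(A)=0: 6.

6


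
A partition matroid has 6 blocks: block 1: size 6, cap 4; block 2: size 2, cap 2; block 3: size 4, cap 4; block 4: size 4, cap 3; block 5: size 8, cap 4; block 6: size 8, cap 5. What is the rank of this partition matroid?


Rank of a partition matroid = sum of min(|Si|, ci) for each block.
= min(6,4) + min(2,2) + min(4,4) + min(4,3) + min(8,4) + min(8,5)
= 4 + 2 + 4 + 3 + 4 + 5
= 22.

22


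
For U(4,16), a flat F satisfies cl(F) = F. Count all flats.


Flats of U(4,16): every subset of size < 4 is a flat, plus E itself.
Count = (16 choose 0) + (16 choose 1) + (16 choose 2) + (16 choose 3) + 1
     = 1 + 16 + 120 + 560 + 1
     = 698.

698


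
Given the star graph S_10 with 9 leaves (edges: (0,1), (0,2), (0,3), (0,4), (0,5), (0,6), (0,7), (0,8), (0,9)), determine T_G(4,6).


A star on 10 vertices is a tree with 9 edges.
T(x,y) = x^(9) for any tree.
T(4,6) = 4^9 = 262144.

262144


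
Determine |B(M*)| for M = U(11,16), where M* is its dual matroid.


The dual of U(r,n) is U(n-r, n) = U(5,16).
Bases of U(5,16) are all (5)-element subsets.
|B(M*)| = C(16,5) = 4368.

4368


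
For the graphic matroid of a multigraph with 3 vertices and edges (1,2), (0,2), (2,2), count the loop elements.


In a graphic matroid, a loop is a self-loop edge (u,u) with rank 0.
Examining all 3 edges for self-loops...
Self-loops found: (2,2)
Number of loops = 1.

1


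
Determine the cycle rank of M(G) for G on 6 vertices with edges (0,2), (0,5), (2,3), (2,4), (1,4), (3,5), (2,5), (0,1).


Cycle rank (nullity) = |E| - r(M) = |E| - (|V| - c).
|E| = 8, |V| = 6, c = 1.
Nullity = 8 - (6 - 1) = 8 - 5 = 3.

3


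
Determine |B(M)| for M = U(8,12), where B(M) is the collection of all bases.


Bases of U(8,12) are all 8-element subsets of the 12-element ground set.
Number of bases = C(12,8).
(12 choose 8) = 495.

495


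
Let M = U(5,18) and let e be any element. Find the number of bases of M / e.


Contracting e from U(5,18) gives U(4,17).
Bases of U(4,17) = (17 choose 4) = 2380.

2380


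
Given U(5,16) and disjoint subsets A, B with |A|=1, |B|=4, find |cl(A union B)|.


|A union B| = 1 + 4 = 5 (disjoint).
In U(5,16), cl(S) = S if |S| < 5, else cl(S) = E.
Since 5 >= 5, cl(A union B) = E.
|cl(A union B)| = 16.

16


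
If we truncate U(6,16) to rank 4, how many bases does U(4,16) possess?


Truncating U(6,16) to rank 4 gives U(4,16).
Bases of U(4,16) are all 4-element subsets of 16 elements.
Number of bases = C(16,4) = (16 * 15 * 14 * 13) / (1 * 2 * 3 * 4) = 1820.

1820


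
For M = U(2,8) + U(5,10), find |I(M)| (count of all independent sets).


For a direct sum, |I(M1+M2)| = |I(M1)| * |I(M2)|.
|I(U(2,8))| = sum C(8,k) for k=0..2 = 37.
|I(U(5,10))| = sum C(10,k) for k=0..5 = 638.
Total = 37 * 638 = 23606.

23606


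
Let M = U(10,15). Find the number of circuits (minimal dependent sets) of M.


In U(10,15), circuits are the (11)-element subsets.
Any set of 11 elements is dependent, and removing any one element gives
an independent set of size 10, so it is a minimal dependent set.
Number of circuits = (15 choose 11) = 1365.

1365


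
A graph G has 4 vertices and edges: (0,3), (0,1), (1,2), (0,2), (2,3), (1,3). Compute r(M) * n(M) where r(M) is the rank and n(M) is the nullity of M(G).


r(M) = |V| - c = 4 - 1 = 3.
nullity = |E| - r(M) = 6 - 3 = 3.
Product = 3 * 3 = 9.

9


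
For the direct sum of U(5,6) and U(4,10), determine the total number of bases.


Bases of a direct sum M1 + M2: |B| = |B(M1)| * |B(M2)|.
|B(U(5,6))| = C(6,5) = 6.
|B(U(4,10))| = C(10,4) = 210.
Total bases = 6 * 210 = 1260.

1260


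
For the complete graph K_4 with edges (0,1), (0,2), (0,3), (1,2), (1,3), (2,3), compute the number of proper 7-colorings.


P(K_4, k) = k(k-1)(k-2)...(k-3).
P(7) = (7) * (6) * (5) * (4) = 840.

840


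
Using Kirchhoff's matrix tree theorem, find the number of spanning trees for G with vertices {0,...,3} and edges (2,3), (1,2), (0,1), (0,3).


By Kirchhoff's matrix tree theorem, the number of spanning trees equals
the determinant of any cofactor of the Laplacian matrix L.
G has 4 vertices and 4 edges.
Computing the (3 x 3) cofactor determinant gives 4.

4


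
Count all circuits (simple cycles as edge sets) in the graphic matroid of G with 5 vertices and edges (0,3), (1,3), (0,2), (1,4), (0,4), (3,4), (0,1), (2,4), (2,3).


A circuit in a graphic matroid = edge set of a simple cycle.
G has 5 vertices and 9 edges.
Enumerating all minimal edge subsets forming cycles...
Total circuits found: 22.

22


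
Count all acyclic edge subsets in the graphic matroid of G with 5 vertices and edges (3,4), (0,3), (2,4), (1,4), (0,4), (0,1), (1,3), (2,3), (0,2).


An independent set in a graphic matroid is an acyclic edge subset.
G has 5 vertices and 9 edges.
Enumerate all 2^9 = 512 subsets, checking for acyclicity.
Total independent sets = 198.

198


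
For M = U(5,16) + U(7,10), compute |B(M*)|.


(M1+M2)* = M1* + M2*.
M1* = U(11,16), bases: C(16,11) = 4368.
M2* = U(3,10), bases: C(10,3) = 120.
|B(M*)| = 4368 * 120 = 524160.

524160


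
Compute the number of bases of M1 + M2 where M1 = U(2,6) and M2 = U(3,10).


Bases of a direct sum M1 + M2: |B| = |B(M1)| * |B(M2)|.
|B(U(2,6))| = C(6,2) = 15.
|B(U(3,10))| = C(10,3) = 120.
Total bases = 15 * 120 = 1800.

1800


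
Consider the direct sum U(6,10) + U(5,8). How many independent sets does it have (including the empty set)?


For a direct sum, |I(M1+M2)| = |I(M1)| * |I(M2)|.
|I(U(6,10))| = sum C(10,k) for k=0..6 = 848.
|I(U(5,8))| = sum C(8,k) for k=0..5 = 219.
Total = 848 * 219 = 185712.

185712


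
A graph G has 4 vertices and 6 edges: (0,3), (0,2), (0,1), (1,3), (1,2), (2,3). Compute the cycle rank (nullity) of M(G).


Cycle rank (nullity) = |E| - r(M) = |E| - (|V| - c).
|E| = 6, |V| = 4, c = 1.
Nullity = 6 - (4 - 1) = 6 - 3 = 3.

3


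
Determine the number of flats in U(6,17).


Flats of U(6,17): every subset of size < 6 is a flat, plus E itself.
Count = (17 choose 0) + (17 choose 1) + (17 choose 2) + (17 choose 3) + (17 choose 4) + (17 choose 5) + 1
     = 1 + 17 + 136 + 680 + 2380 + 6188 + 1
     = 9403.

9403


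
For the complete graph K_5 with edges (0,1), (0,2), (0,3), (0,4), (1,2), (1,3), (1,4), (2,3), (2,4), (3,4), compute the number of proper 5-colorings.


P(K_5, k) = k(k-1)(k-2)...(k-4).
P(5) = (5) * (4) * (3) * (2) * (1) = 120.

120


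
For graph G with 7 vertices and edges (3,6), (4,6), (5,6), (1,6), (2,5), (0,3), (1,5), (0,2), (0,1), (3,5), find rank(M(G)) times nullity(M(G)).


r(M) = |V| - c = 7 - 1 = 6.
nullity = |E| - r(M) = 10 - 6 = 4.
Product = 6 * 4 = 24.

24


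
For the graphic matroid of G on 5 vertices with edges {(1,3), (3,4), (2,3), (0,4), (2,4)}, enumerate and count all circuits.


A circuit in a graphic matroid = edge set of a simple cycle.
G has 5 vertices and 5 edges.
Enumerating all minimal edge subsets forming cycles...
Total circuits found: 1.

1


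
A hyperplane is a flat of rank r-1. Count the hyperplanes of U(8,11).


Hyperplanes of U(8,11) are flats of rank 7.
In a uniform matroid, these are exactly the (7)-element subsets.
Count = C(11,7) = 11! / (7! * 4!) = 330.

330


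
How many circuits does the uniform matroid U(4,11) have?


In U(4,11), circuits are the (5)-element subsets.
Any set of 5 elements is dependent, and removing any one element gives
an independent set of size 4, so it is a minimal dependent set.
Number of circuits = C(11,5) = 462.

462


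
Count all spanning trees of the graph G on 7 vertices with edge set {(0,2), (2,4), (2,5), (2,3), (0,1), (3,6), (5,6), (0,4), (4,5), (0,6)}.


By Kirchhoff's matrix tree theorem, the number of spanning trees equals
the determinant of any cofactor of the Laplacian matrix L.
G has 7 vertices and 10 edges.
Computing the (6 x 6) cofactor determinant gives 69.

69


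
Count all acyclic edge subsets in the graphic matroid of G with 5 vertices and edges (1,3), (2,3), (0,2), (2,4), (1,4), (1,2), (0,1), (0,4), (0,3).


An independent set in a graphic matroid is an acyclic edge subset.
G has 5 vertices and 9 edges.
Enumerate all 2^9 = 512 subsets, checking for acyclicity.
Total independent sets = 198.

198


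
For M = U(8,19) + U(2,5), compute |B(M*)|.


(M1+M2)* = M1* + M2*.
M1* = U(11,19), bases: C(19,11) = 75582.
M2* = U(3,5), bases: C(5,3) = 10.
|B(M*)| = 75582 * 10 = 755820.

755820


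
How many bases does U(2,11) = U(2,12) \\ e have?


Deleting e from U(2,12) gives U(2,11) since n > r.
Bases of U(2,11) = (11 choose 2) = 55.

55


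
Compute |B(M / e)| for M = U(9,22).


Contracting e from U(9,22) gives U(8,21).
Bases of U(8,21) = C(21,8) = 21! / (8! * 13!) = 203490.

203490


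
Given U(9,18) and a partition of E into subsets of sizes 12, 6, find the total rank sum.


r(Ai) = min(|Ai|, 9) for each part.
Sum = min(12,9) + min(6,9)
    = 9 + 6
    = 15.

15


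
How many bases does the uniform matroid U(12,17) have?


Bases of U(12,17) are all 12-element subsets of the 17-element ground set.
Number of bases = C(17,12).
C(17,12) = 17! / (12! * 5!) = 6188.

6188


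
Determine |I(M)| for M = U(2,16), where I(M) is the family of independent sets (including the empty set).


Independent sets of U(2,16) are all subsets of size <= 2.
Count = (16 choose 0) + (16 choose 1) + (16 choose 2)
     = 1 + 16 + 120
     = 137.

137


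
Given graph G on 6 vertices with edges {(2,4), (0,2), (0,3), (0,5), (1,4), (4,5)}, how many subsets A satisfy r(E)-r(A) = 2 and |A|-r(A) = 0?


R(x,y) = sum over A in 2^E of x^(r(E)-r(A)) * y^(|A|-r(A)).
G has 6 vertices, 6 edges. r(E) = 5.
Enumerate all 2^6 = 64 subsets.
Count subsets with r(E)-r(A)=2 and |A|-r(A)=0: 20.

20


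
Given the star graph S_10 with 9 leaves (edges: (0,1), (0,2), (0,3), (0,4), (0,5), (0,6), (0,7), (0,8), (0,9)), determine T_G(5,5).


A star on 10 vertices is a tree with 9 edges.
T(x,y) = x^(9) for any tree.
T(5,5) = 5^9 = 1953125.

1953125


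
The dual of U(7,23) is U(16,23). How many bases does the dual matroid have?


The dual of U(r,n) is U(n-r, n) = U(16,23).
Bases of U(16,23) are all (16)-element subsets.
|B(M*)| = C(23,16) = 245157.

245157


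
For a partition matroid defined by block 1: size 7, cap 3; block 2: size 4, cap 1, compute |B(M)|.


A basis picks exactly ci elements from block i.
Number of bases = product of C(|Si|, ci).
= C(7,3) * C(4,1)
= 35 * 4
= 140.

140


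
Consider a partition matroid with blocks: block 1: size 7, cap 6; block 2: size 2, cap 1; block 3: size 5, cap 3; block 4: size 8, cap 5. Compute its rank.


Rank of a partition matroid = sum of min(|Si|, ci) for each block.
= min(7,6) + min(2,1) + min(5,3) + min(8,5)
= 6 + 1 + 3 + 5
= 15.

15


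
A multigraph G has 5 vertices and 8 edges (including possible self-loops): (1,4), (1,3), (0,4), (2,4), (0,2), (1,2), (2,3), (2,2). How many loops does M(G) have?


In a graphic matroid, a loop is a self-loop edge (u,u) with rank 0.
Examining all 8 edges for self-loops...
Self-loops found: (2,2)
Number of loops = 1.

1


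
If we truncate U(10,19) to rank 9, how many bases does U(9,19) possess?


Truncating U(10,19) to rank 9 gives U(9,19).
Bases of U(9,19) are all 9-element subsets of 19 elements.
Number of bases = (19 choose 9) = 92378.

92378


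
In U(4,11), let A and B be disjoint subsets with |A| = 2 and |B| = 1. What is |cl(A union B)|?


|A union B| = 2 + 1 = 3 (disjoint).
In U(4,11), cl(S) = S if |S| < 4, else cl(S) = E.
Since 3 < 4, cl(A union B) = A union B.
|cl(A union B)| = 3.

3


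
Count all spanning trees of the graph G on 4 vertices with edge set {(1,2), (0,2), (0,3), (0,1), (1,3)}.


By Kirchhoff's matrix tree theorem, the number of spanning trees equals
the determinant of any cofactor of the Laplacian matrix L.
G has 4 vertices and 5 edges.
Computing the (3 x 3) cofactor determinant gives 8.

8


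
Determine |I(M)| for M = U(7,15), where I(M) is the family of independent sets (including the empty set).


Independent sets of U(7,15) are all subsets of size <= 7.
Count = C(15,0) + C(15,1) + C(15,2) + C(15,3) + C(15,4) + C(15,5) + C(15,6) + C(15,7)
     = 1 + 15 + 105 + 455 + 1365 + 3003 + 5005 + 6435
     = 16384.

16384


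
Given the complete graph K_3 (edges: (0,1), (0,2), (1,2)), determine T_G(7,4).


T(K_3; x,y) = x^2 + x + y.
T(7,4) = 49 + 7 + 4 = 60.

60


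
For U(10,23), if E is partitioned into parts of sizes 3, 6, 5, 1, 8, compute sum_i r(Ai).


r(Ai) = min(|Ai|, 10) for each part.
Sum = min(3,10) + min(6,10) + min(5,10) + min(1,10) + min(8,10)
    = 3 + 6 + 5 + 1 + 8
    = 23.

23


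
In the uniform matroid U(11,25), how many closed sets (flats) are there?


Flats of U(11,25): every subset of size < 11 is a flat, plus E itself.
Count = (25 choose 0) + (25 choose 1) + (25 choose 2) + (25 choose 3) + (25 choose 4) + (25 choose 5) + (25 choose 6) + (25 choose 7) + (25 choose 8) + (25 choose 9) + (25 choose 10) + 1
     = 1 + 25 + 300 + 2300 + 12650 + 53130 + 177100 + 480700 + 1081575 + 2042975 + 3268760 + 1
     = 7119517.

7119517


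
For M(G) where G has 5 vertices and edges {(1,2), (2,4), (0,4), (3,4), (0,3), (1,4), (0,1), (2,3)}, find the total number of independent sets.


An independent set in a graphic matroid is an acyclic edge subset.
G has 5 vertices and 8 edges.
Enumerate all 2^8 = 256 subsets, checking for acyclicity.
Total independent sets = 134.

134


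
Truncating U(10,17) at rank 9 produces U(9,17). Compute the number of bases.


Truncating U(10,17) to rank 9 gives U(9,17).
Bases of U(9,17) are all 9-element subsets of 17 elements.
Number of bases = (17 choose 9) = 24310.

24310


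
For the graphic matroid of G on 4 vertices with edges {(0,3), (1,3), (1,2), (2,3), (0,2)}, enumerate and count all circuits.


A circuit in a graphic matroid = edge set of a simple cycle.
G has 4 vertices and 5 edges.
Enumerating all minimal edge subsets forming cycles...
Total circuits found: 3.

3


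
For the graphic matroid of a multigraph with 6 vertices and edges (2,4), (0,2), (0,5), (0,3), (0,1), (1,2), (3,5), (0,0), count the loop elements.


In a graphic matroid, a loop is a self-loop edge (u,u) with rank 0.
Examining all 8 edges for self-loops...
Self-loops found: (0,0)
Number of loops = 1.

1


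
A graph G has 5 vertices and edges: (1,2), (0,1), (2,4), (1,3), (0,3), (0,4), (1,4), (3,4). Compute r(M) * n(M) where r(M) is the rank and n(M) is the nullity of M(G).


r(M) = |V| - c = 5 - 1 = 4.
nullity = |E| - r(M) = 8 - 4 = 4.
Product = 4 * 4 = 16.

16


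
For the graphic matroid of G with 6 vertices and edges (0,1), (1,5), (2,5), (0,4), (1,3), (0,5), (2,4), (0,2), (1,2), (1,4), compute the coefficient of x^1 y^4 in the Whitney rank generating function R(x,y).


R(x,y) = sum over A in 2^E of x^(r(E)-r(A)) * y^(|A|-r(A)).
G has 6 vertices, 10 edges. r(E) = 5.
Enumerate all 2^10 = 1024 subsets.
Count subsets with r(E)-r(A)=1 and |A|-r(A)=4: 9.

9


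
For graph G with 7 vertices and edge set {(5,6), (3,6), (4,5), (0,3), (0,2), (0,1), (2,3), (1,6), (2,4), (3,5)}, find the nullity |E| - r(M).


Cycle rank (nullity) = |E| - r(M) = |E| - (|V| - c).
|E| = 10, |V| = 7, c = 1.
Nullity = 10 - (7 - 1) = 10 - 6 = 4.

4


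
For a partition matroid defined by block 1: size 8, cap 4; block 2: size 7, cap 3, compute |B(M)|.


A basis picks exactly ci elements from block i.
Number of bases = product of C(|Si|, ci).
= C(8,4) * C(7,3)
= 70 * 35
= 2450.

2450


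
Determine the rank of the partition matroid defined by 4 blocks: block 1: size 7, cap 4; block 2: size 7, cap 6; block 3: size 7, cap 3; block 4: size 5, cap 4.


Rank of a partition matroid = sum of min(|Si|, ci) for each block.
= min(7,4) + min(7,6) + min(7,3) + min(5,4)
= 4 + 6 + 3 + 4
= 17.

17


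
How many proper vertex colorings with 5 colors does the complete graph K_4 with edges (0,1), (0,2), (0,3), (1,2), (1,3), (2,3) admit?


P(K_4, k) = k(k-1)(k-2)...(k-3).
P(5) = (5) * (4) * (3) * (2) = 120.

120


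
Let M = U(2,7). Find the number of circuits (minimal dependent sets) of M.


In U(2,7), circuits are the (3)-element subsets.
Any set of 3 elements is dependent, and removing any one element gives
an independent set of size 2, so it is a minimal dependent set.
Number of circuits = C(7,3) = (7 * 6 * 5) / (1 * 2 * 3) = 35.

35


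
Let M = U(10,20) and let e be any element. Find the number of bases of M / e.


Contracting e from U(10,20) gives U(9,19).
Bases of U(9,19) = (19 choose 9) = 92378.

92378


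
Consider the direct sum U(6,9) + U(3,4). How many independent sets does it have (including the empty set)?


For a direct sum, |I(M1+M2)| = |I(M1)| * |I(M2)|.
|I(U(6,9))| = sum C(9,k) for k=0..6 = 466.
|I(U(3,4))| = sum C(4,k) for k=0..3 = 15.
Total = 466 * 15 = 6990.

6990


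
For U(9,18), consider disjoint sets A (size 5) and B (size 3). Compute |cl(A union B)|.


|A union B| = 5 + 3 = 8 (disjoint).
In U(9,18), cl(S) = S if |S| < 9, else cl(S) = E.
Since 8 < 9, cl(A union B) = A union B.
|cl(A union B)| = 8.

8


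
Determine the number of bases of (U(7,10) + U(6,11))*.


(M1+M2)* = M1* + M2*.
M1* = U(3,10), bases: C(10,3) = 120.
M2* = U(5,11), bases: C(11,5) = 462.
|B(M*)| = 120 * 462 = 55440.

55440


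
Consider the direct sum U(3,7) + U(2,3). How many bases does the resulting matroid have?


Bases of a direct sum M1 + M2: |B| = |B(M1)| * |B(M2)|.
|B(U(3,7))| = C(7,3) = 35.
|B(U(2,3))| = C(3,2) = 3.
Total bases = 35 * 3 = 105.

105


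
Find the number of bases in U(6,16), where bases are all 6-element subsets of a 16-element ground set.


Bases of U(6,16) are all 6-element subsets of the 16-element ground set.
Number of bases = C(16,6).
C(16,6) = 8008.

8008


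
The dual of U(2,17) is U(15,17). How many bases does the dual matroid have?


The dual of U(r,n) is U(n-r, n) = U(15,17).
Bases of U(15,17) are all (15)-element subsets.
|B(M*)| = C(17,15) = 17! / (15! * 2!) = 136.

136


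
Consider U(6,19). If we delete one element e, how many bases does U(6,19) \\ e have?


Deleting e from U(6,19) gives U(6,18) since n > r.
Bases of U(6,18) = C(18,6) = 18564.

18564


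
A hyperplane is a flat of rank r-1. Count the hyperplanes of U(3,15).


Hyperplanes of U(3,15) are flats of rank 2.
In a uniform matroid, these are exactly the (2)-element subsets.
Count = C(15,2) = (15 * 14) / (1 * 2) = 105.

105


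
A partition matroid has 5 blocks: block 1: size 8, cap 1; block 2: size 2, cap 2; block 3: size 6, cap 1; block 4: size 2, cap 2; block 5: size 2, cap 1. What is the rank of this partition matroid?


Rank of a partition matroid = sum of min(|Si|, ci) for each block.
= min(8,1) + min(2,2) + min(6,1) + min(2,2) + min(2,1)
= 1 + 2 + 1 + 2 + 1
= 7.

7


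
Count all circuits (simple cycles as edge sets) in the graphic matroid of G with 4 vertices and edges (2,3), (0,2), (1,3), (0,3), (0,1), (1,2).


A circuit in a graphic matroid = edge set of a simple cycle.
G has 4 vertices and 6 edges.
Enumerating all minimal edge subsets forming cycles...
Total circuits found: 7.

7


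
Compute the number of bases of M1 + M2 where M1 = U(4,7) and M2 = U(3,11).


Bases of a direct sum M1 + M2: |B| = |B(M1)| * |B(M2)|.
|B(U(4,7))| = C(7,4) = 35.
|B(U(3,11))| = C(11,3) = 165.
Total bases = 35 * 165 = 5775.

5775


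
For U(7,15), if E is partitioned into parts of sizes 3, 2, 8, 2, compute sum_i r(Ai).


r(Ai) = min(|Ai|, 7) for each part.
Sum = min(3,7) + min(2,7) + min(8,7) + min(2,7)
    = 3 + 2 + 7 + 2
    = 14.

14


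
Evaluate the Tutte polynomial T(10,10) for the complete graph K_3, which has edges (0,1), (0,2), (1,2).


T(K_3; x,y) = x^2 + x + y.
T(10,10) = 100 + 10 + 10 = 120.

120


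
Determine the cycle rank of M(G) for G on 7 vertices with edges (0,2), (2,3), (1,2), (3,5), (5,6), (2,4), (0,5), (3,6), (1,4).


Cycle rank (nullity) = |E| - r(M) = |E| - (|V| - c).
|E| = 9, |V| = 7, c = 1.
Nullity = 9 - (7 - 1) = 9 - 6 = 3.

3


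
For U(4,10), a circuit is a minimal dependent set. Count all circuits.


In U(4,10), circuits are the (5)-element subsets.
Any set of 5 elements is dependent, and removing any one element gives
an independent set of size 4, so it is a minimal dependent set.
Number of circuits = C(10,5) = 252.

252


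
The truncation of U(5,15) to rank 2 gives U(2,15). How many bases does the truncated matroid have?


Truncating U(5,15) to rank 2 gives U(2,15).
Bases of U(2,15) are all 2-element subsets of 15 elements.
Number of bases = (15 choose 2) = 105.

105


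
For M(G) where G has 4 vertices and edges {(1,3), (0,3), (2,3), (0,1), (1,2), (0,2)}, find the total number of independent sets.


An independent set in a graphic matroid is an acyclic edge subset.
G has 4 vertices and 6 edges.
Enumerate all 2^6 = 64 subsets, checking for acyclicity.
Total independent sets = 38.

38


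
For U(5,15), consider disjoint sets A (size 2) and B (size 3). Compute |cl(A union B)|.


|A union B| = 2 + 3 = 5 (disjoint).
In U(5,15), cl(S) = S if |S| < 5, else cl(S) = E.
Since 5 >= 5, cl(A union B) = E.
|cl(A union B)| = 15.

15


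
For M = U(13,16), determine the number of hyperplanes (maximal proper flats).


Hyperplanes of U(13,16) are flats of rank 12.
In a uniform matroid, these are exactly the (12)-element subsets.
Count = C(16,12) = 1820.

1820


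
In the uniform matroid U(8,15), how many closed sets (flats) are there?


Flats of U(8,15): every subset of size < 8 is a flat, plus E itself.
Count = C(15,0) + C(15,1) + C(15,2) + C(15,3) + C(15,4) + C(15,5) + C(15,6) + C(15,7) + 1
     = 1 + 15 + 105 + 455 + 1365 + 3003 + 5005 + 6435 + 1
     = 16385.

16385


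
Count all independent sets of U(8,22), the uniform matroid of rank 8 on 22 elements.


Independent sets of U(8,22) are all subsets of size <= 8.
Count = C(22,0) + C(22,1) + C(22,2) + C(22,3) + C(22,4) + C(22,5) + C(22,6) + C(22,7) + C(22,8)
     = 1 + 22 + 231 + 1540 + 7315 + 26334 + 74613 + 170544 + 319770
     = 600370.

600370


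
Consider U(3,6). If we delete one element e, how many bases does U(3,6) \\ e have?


Deleting e from U(3,6) gives U(3,5) since n > r.
Bases of U(3,5) = (5 choose 3) = 10.

10


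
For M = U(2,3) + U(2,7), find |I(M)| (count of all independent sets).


For a direct sum, |I(M1+M2)| = |I(M1)| * |I(M2)|.
|I(U(2,3))| = sum C(3,k) for k=0..2 = 7.
|I(U(2,7))| = sum C(7,k) for k=0..2 = 29.
Total = 7 * 29 = 203.

203


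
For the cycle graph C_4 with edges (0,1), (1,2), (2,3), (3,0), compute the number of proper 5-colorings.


P(C_4, k) = (k-1)^4 + (-1)^4*(k-1).
P(5) = (4)^4 + 4
= 256 + 4 = 260.

260


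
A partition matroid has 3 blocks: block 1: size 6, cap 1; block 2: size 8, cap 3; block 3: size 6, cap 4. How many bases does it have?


A basis picks exactly ci elements from block i.
Number of bases = product of C(|Si|, ci).
= C(6,1) * C(8,3) * C(6,4)
= 6 * 56 * 15
= 5040.

5040


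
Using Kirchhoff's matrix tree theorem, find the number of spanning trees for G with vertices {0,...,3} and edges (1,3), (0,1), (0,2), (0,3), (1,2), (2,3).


By Kirchhoff's matrix tree theorem, the number of spanning trees equals
the determinant of any cofactor of the Laplacian matrix L.
G has 4 vertices and 6 edges.
Computing the (3 x 3) cofactor determinant gives 16.

16


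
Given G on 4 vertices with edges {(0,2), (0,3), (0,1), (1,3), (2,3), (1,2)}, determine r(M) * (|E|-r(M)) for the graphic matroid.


r(M) = |V| - c = 4 - 1 = 3.
nullity = |E| - r(M) = 6 - 3 = 3.
Product = 3 * 3 = 9.

9


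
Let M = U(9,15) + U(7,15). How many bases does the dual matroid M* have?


(M1+M2)* = M1* + M2*.
M1* = U(6,15), bases: C(15,6) = 5005.
M2* = U(8,15), bases: C(15,8) = 6435.
|B(M*)| = 5005 * 6435 = 32207175.

32207175


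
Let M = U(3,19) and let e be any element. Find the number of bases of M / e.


Contracting e from U(3,19) gives U(2,18).
Bases of U(2,18) = C(18,2) = 18! / (2! * 16!) = 153.

153


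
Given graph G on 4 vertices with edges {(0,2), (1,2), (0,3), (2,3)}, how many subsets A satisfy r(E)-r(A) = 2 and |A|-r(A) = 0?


R(x,y) = sum over A in 2^E of x^(r(E)-r(A)) * y^(|A|-r(A)).
G has 4 vertices, 4 edges. r(E) = 3.
Enumerate all 2^4 = 16 subsets.
Count subsets with r(E)-r(A)=2 and |A|-r(A)=0: 4.

4


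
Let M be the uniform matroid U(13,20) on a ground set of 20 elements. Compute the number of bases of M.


Bases of U(13,20) are all 13-element subsets of the 20-element ground set.
Number of bases = C(20,13).
(20 choose 13) = 77520.

77520


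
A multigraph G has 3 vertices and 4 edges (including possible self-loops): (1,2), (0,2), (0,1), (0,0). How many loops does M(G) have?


In a graphic matroid, a loop is a self-loop edge (u,u) with rank 0.
Examining all 4 edges for self-loops...
Self-loops found: (0,0)
Number of loops = 1.

1


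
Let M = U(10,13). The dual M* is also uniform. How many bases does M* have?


The dual of U(r,n) is U(n-r, n) = U(3,13).
Bases of U(3,13) are all (3)-element subsets.
|B(M*)| = (13 choose 3) = 286.

286


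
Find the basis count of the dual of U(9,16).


The dual of U(r,n) is U(n-r, n) = U(7,16).
Bases of U(7,16) are all (7)-element subsets.
|B(M*)| = C(16,7) = 16! / (7! * 9!) = 11440.

11440


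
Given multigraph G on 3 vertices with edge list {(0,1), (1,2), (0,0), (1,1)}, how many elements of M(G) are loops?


In a graphic matroid, a loop is a self-loop edge (u,u) with rank 0.
Examining all 4 edges for self-loops...
Self-loops found: (0,0), (1,1)
Number of loops = 2.

2


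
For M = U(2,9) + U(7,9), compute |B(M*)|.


(M1+M2)* = M1* + M2*.
M1* = U(7,9), bases: C(9,7) = 36.
M2* = U(2,9), bases: C(9,2) = 36.
|B(M*)| = 36 * 36 = 1296.

1296


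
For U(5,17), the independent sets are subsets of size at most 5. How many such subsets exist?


Independent sets of U(5,17) are all subsets of size <= 5.
Count = (17 choose 0) + (17 choose 1) + (17 choose 2) + (17 choose 3) + (17 choose 4) + (17 choose 5)
     = 1 + 17 + 136 + 680 + 2380 + 6188
     = 9402.

9402


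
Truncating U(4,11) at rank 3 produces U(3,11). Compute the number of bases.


Truncating U(4,11) to rank 3 gives U(3,11).
Bases of U(3,11) are all 3-element subsets of 11 elements.
Number of bases = C(11,3) = (11 * 10 * 9) / (1 * 2 * 3) = 165.

165


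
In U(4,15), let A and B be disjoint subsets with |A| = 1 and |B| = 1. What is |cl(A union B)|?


|A union B| = 1 + 1 = 2 (disjoint).
In U(4,15), cl(S) = S if |S| < 4, else cl(S) = E.
Since 2 < 4, cl(A union B) = A union B.
|cl(A union B)| = 2.

2


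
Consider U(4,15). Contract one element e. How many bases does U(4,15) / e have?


Contracting e from U(4,15) gives U(3,14).
Bases of U(3,14) = (14 choose 3) = 364.

364


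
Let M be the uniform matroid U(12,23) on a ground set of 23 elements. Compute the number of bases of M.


Bases of U(12,23) are all 12-element subsets of the 23-element ground set.
Number of bases = C(23,12).
(23 choose 12) = 1352078.

1352078


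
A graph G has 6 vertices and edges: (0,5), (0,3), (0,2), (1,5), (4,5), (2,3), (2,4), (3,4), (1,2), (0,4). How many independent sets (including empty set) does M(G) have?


An independent set in a graphic matroid is an acyclic edge subset.
G has 6 vertices and 10 edges.
Enumerate all 2^10 = 1024 subsets, checking for acyclicity.
Total independent sets = 454.

454


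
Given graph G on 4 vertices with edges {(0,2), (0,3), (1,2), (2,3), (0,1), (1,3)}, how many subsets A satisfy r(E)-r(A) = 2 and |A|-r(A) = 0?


R(x,y) = sum over A in 2^E of x^(r(E)-r(A)) * y^(|A|-r(A)).
G has 4 vertices, 6 edges. r(E) = 3.
Enumerate all 2^6 = 64 subsets.
Count subsets with r(E)-r(A)=2 and |A|-r(A)=0: 6.

6


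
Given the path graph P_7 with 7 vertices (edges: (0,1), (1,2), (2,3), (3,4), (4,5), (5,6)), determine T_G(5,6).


A path on 7 vertices is a tree with 6 edges.
T(x,y) = x^(6) for any tree.
T(5,6) = 5^6 = 15625.

15625


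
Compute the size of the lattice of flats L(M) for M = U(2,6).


Flats of U(2,6): every subset of size < 2 is a flat, plus E itself.
Count = C(6,0) + C(6,1) + 1
     = 1 + 6 + 1
     = 8.

8


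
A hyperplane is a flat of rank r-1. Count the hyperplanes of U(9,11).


Hyperplanes of U(9,11) are flats of rank 8.
In a uniform matroid, these are exactly the (8)-element subsets.
Count = C(11,8) = 11! / (8! * 3!) = 165.

165


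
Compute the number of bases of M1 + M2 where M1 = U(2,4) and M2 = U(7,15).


Bases of a direct sum M1 + M2: |B| = |B(M1)| * |B(M2)|.
|B(U(2,4))| = C(4,2) = 6.
|B(U(7,15))| = C(15,7) = 6435.
Total bases = 6 * 6435 = 38610.

38610


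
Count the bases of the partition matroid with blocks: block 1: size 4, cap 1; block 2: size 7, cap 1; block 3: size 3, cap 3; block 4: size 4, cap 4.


A basis picks exactly ci elements from block i.
Number of bases = product of C(|Si|, ci).
= C(4,1) * C(7,1) * C(3,3) * C(4,4)
= 4 * 7 * 1 * 1
= 28.

28
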